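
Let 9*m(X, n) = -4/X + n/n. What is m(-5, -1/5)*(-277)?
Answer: -277/5 ≈ -55.400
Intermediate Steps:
m(X, n) = 1/9 - 4/(9*X) (m(X, n) = (-4/X + n/n)/9 = (-4/X + 1)/9 = (1 - 4/X)/9 = 1/9 - 4/(9*X))
m(-5, -1/5)*(-277) = ((1/9)*(-4 - 5)/(-5))*(-277) = ((1/9)*(-1/5)*(-9))*(-277) = (1/5)*(-277) = -277/5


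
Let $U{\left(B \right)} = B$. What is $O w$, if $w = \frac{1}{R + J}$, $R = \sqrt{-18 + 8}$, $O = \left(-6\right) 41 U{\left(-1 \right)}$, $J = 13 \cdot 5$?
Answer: $\frac{3198}{847} - \frac{246 i \sqrt{10}}{4235} \approx 3.7757 - 0.18369 i$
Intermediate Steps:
$J = 65$
$O = 246$ ($O = \left(-6\right) 41 \left(-1\right) = \left(-246\right) \left(-1\right) = 246$)
$R = i \sqrt{10}$ ($R = \sqrt{-10} = i \sqrt{10} \approx 3.1623 i$)
$w = \frac{1}{65 + i \sqrt{10}}$ ($w = \frac{1}{i \sqrt{10} + 65} = \frac{1}{65 + i \sqrt{10}} \approx 0.015348 - 0.0007467 i$)
$O w = 246 \left(\frac{13}{847} - \frac{i \sqrt{10}}{4235}\right) = \frac{3198}{847} - \frac{246 i \sqrt{10}}{4235}$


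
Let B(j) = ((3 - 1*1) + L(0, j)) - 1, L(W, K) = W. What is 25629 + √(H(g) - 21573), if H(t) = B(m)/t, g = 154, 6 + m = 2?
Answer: 25629 + I*√511625114/154 ≈ 25629.0 + 146.88*I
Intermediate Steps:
m = -4 (m = -6 + 2 = -4)
B(j) = 1 (B(j) = ((3 - 1*1) + 0) - 1 = ((3 - 1) + 0) - 1 = (2 + 0) - 1 = 2 - 1 = 1)
H(t) = 1/t
25629 + √(H(g) - 21573) = 25629 + √(1/154 - 21573) = 25629 + √(-3322241/154) = 25629 + I*√511625114/154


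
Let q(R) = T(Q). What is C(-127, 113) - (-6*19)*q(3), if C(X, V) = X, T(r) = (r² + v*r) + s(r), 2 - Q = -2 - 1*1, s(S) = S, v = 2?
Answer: 4433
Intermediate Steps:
Q = 5 (Q = 2 - (-2 - 1*1) = 2 - (-2 - 1) = 2 - 1*(-3) = 2 + 3 = 5)
T(r) = r² + 3*r (T(r) = (r² + 2*r) + r = r² + 3*r)
q(R) = 40 (q(R) = 5*(3 + 5) = 5*8 = 40)
C(-127, 113) - (-6*19)*q(3) = -127 - (-6*19)*40 = -127 - (-114)*40 = -127 - 1*(-4560) = -127 + 4560 = 4433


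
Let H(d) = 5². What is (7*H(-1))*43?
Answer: 7525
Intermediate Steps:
H(d) = 25
(7*H(-1))*43 = (7*25)*43 = 175*43 = 7525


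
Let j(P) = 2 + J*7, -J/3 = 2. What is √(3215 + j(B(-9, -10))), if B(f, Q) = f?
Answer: 5*√127 ≈ 56.347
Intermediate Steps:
J = -6 (J = -3*2 = -6)
j(P) = -40 (j(P) = 2 - 6*7 = 2 - 42 = -40)
√(3215 + j(B(-9, -10))) = √(3215 - 40) = √3175 = 5*√127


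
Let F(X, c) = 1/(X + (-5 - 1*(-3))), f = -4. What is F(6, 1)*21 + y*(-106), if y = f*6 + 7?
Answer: 7229/4 ≈ 1807.3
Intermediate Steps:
F(X, c) = 1/(-2 + X) (F(X, c) = 1/(X + (-5 + 3)) = 1/(X - 2) = 1/(-2 + X))
y = -17 (y = -4*6 + 7 = -24 + 7 = -17)
F(6, 1)*21 + y*(-106) = 21/(-2 + 6) - 17*(-106) = 21/4 + 1802 = 7229/4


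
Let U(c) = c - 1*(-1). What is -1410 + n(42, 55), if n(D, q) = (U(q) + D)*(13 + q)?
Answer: 5254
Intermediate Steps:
U(c) = 1 + c (U(c) = c + 1 = 1 + c)
n(D, q) = (13 + q)*(1 + D + q) (n(D, q) = ((1 + q) + D)*(13 + q) = (1 + D + q)*(13 + q) = (13 + q)*(1 + D + q))
-1410 + n(42, 55) = -1410 + (13 + 55² + 13*42 + 14*55 + 42*55) = -1410 + (13 + 3025 + 546 + 770 + 2310) = -1410 + 6664 = 5254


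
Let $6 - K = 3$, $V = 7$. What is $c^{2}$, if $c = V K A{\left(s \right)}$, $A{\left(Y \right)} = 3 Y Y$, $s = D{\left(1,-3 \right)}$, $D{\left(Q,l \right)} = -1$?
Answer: $3969$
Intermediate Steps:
$K = 3$ ($K = 6 - 3 = 3$)
$s = -1$
$A{\left(Y \right)} = 3 Y^{2}$
$c = 63$ ($c = 7 \cdot 3 \cdot 3 \left(-1\right)^{2} = 21 \cdot 3 \cdot 1 = 21 \cdot 3 = 63$)
$c^{2} = 63^{2} = 3969$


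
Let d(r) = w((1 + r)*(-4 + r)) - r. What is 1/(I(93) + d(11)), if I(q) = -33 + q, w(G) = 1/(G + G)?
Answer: 168/8233 ≈ 0.020406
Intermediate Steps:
w(G) = 1/(2*G)
d(r) = -r + 1/(2*(1 + r)*(-4 + r)) (d(r) = 1/(2*(((1 + r)*(-4 + r)))) - r = (1/((1 + r)*(-4 + r)))/2 - r = 1/(2*(1 + r)*(-4 + r)) - r = -r + 1/(2*(1 + r)*(-4 + r)))
1/(I(93) + d(11)) = 1/((-33 + 93) + (-½ - 1*11*(4 - 1*11² + 3*11))/(4 - 1*11² + 3*11)) = 1/(60 + (-½ - 1*11*(4 - 1*121 + 33))/(4 - 1*121 + 33)) = 1/(60 + (-½ - 1*11*(4 - 121 + 33))/(4 - 121 + 33)) = 1/(60 + (-½ - 1*11*(-84))/(-84)) = 1/(60 - (-½ + 924)/84) = 1/(60 - 1/84*1847/2) = 1/(60 - 1847/168) = 1/(8233/168) = 168/8233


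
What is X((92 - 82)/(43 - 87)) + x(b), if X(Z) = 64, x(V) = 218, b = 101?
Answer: 282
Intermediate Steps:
X((92 - 82)/(43 - 87)) + x(b) = 64 + 218 = 282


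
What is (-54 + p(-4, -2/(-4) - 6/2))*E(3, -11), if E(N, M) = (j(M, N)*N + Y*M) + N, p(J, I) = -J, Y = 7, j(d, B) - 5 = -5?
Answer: 3700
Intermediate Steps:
j(d, B) = 0 (j(d, B) = 5 - 5 = 0)
E(N, M) = N + 7*M (E(N, M) = (0*N + 7*M) + N = (0 + 7*M) + N = 7*M + N = N + 7*M)
(-54 + p(-4, -2/(-4) - 6/2))*E(3, -11) = (-54 - 1*(-4))*(3 + 7*(-11)) = (-54 + 4)*(3 - 77) = -50*(-74) = 3700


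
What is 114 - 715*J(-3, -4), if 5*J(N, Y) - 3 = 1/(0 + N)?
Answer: -802/3 ≈ -267.33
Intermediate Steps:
J(N, Y) = 3/5 + 1/(5*N) (J(N, Y) = 3/5 + 1/(5*(0 + N)) = 3/5 + 1/(5*N))
114 - 715*J(-3, -4) = 114 - 715*(1/5)*(1 + 3*(-3))/(-3) = 114 - 715*(1/5)*(-1/3)*(1 - 9) = 114 - 715*(1/5)*(-1/3)*(-8) = 114 - 715*8/15 = 114 - 143*8/3 = 114 - 1144/3 = -802/3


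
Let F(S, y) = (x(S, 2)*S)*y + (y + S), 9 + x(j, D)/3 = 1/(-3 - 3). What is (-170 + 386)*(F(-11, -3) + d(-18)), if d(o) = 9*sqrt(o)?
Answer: -199044 + 5832*I*sqrt(2) ≈ -1.9904e+5 + 8247.7*I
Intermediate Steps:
x(j, D) = -55/2 (x(j, D) = -27 + 3/(-3 - 3) = -27 + 3/(-6) = -27 + 3*(-1/6) = -27 - 1/2 = -55/2)
F(S, y) = S + y - 55*S*y/2 (F(S, y) = (-55*S/2)*y + (y + S) = -55*S*y/2 + (S + y) = S + y - 55*S*y/2)
(-170 + 386)*(F(-11, -3) + d(-18)) = (-170 + 386)*((-11 - 3 - 55/2*(-11)*(-3)) + 9*sqrt(-18)) = 216*((-11 - 3 - 1815/2) + 9*(3*I*sqrt(2))) = 216*(-1843/2 + 27*I*sqrt(2)) = -199044 + 5832*I*sqrt(2)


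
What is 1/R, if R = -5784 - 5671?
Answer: -1/11455 ≈ -8.7298e-5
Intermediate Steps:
R = -11455
1/R = 1/(-11455) = -1/11455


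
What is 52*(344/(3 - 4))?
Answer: -17888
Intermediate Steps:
52*(344/(3 - 4)) = 52*(344/(-1)) = 52*(-1*344) = 52*(-344) = -17888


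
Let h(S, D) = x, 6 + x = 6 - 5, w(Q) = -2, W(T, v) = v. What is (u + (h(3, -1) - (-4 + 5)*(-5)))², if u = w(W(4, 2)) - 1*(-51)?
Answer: 2401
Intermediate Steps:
x = -5 (x = -6 + (6 - 5) = -6 + 1 = -5)
h(S, D) = -5
u = 49 (u = -2 - 1*(-51) = -2 + 51 = 49)
(u + (h(3, -1) - (-4 + 5)*(-5)))² = (49 + (-5 - (-4 + 5)*(-5)))² = (49 + (-5 - (-5)))² = (49 + (-5 - 1*(-5)))² = (49 + (-5 + 5))² = (49 + 0)² = 49² = 2401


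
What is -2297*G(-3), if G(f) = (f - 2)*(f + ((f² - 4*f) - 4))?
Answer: 160790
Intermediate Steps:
G(f) = (-2 + f)*(-4 + f² - 3*f) (G(f) = (-2 + f)*(f + (-4 + f² - 4*f)) = (-2 + f)*(-4 + f² - 3*f))
-2297*G(-3) = -2297*(8 + (-3)³ - 5*(-3)² + 2*(-3)) = -2297*(8 - 27 - 5*9 - 6) = -2297*(8 - 27 - 45 - 6) = -2297*(-70) = 160790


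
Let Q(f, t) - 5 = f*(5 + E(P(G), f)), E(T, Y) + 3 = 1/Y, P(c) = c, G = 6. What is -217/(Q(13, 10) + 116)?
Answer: -217/148 ≈ -1.4662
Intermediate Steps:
E(T, Y) = -3 + 1/Y
Q(f, t) = 5 + f*(2 + 1/f) (Q(f, t) = 5 + f*(5 + (-3 + 1/f)) = 5 + f*(2 + 1/f))
-217/(Q(13, 10) + 116) = -217/((6 + 2*13) + 116) = -217/((6 + 26) + 116) = -217/(32 + 116) = -217/148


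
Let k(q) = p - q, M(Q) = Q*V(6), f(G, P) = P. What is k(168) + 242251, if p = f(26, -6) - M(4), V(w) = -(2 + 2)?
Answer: 242093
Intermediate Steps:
V(w) = -4 (V(w) = -1*4 = -4)
M(Q) = -4*Q (M(Q) = Q*(-4) = -4*Q)
p = 10 (p = -6 - (-4)*4 = -6 - 1*(-16) = -6 + 16 = 10)
k(q) = 10 - q
k(168) + 242251 = (10 - 1*168) + 242251 = (10 - 168) + 242251 = -158 + 242251 = 242093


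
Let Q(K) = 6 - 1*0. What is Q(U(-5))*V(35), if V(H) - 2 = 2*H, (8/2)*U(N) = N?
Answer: 432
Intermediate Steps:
U(N) = N/4
Q(K) = 6 (Q(K) = 6 + 0 = 6)
V(H) = 2 + 2*H
Q(U(-5))*V(35) = 6*(2 + 2*35) = 6*(2 + 70) = 6*72 = 432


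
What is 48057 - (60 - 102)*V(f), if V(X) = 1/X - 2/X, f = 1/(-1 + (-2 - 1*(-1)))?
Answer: 48141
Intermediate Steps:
f = -½ (f = 1/(-1 + (-2 + 1)) = 1/(-1 - 1) = 1/(-2) = -½ ≈ -0.50000)
V(X) = -1/X (V(X) = 1/X - 2/X = -1/X)
48057 - (60 - 102)*V(f) = 48057 - (60 - 102)*(-1/(-½)) = 48057 - (-42)*(-1*(-2)) = 48057 - (-42)*2 = 48057 - 1*(-84) = 48057 + 84 = 48141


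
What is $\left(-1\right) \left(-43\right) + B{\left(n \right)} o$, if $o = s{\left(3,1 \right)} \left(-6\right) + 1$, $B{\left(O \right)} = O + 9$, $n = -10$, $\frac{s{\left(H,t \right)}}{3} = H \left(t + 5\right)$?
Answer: $366$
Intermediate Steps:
$s{\left(H,t \right)} = 3 H \left(5 + t\right)$ ($s{\left(H,t \right)} = 3 H \left(t + 5\right) = 3 H \left(5 + t\right)$)
$B{\left(O \right)} = 9 + O$
$o = -323$ ($o = 3 \cdot 3 \left(5 + 1\right) \left(-6\right) + 1 = 3 \cdot 3 \cdot 6 \left(-6\right) + 1 = 54 \left(-6\right) + 1 = -324 + 1 = -323$)
$\left(-1\right) \left(-43\right) + B{\left(n \right)} o = \left(-1\right) \left(-43\right) + \left(9 - 10\right) \left(-323\right) = 43 - -323 = 43 + 323 = 366$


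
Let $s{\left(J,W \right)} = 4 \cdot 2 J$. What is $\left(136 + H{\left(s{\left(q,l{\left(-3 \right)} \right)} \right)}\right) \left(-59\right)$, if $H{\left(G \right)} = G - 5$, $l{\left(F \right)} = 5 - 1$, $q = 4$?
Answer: $-9617$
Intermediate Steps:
$l{\left(F \right)} = 4$
$s{\left(J,W \right)} = 8 J$
$H{\left(G \right)} = -5 + G$ ($H{\left(G \right)} = G - 5 = -5 + G$)
$\left(136 + H{\left(s{\left(q,l{\left(-3 \right)} \right)} \right)}\right) \left(-59\right) = \left(136 + \left(-5 + 8 \cdot 4\right)\right) \left(-59\right) = \left(136 + \left(-5 + 32\right)\right) \left(-59\right) = \left(136 + 27\right) \left(-59\right) = 163 \left(-59\right) = -9617$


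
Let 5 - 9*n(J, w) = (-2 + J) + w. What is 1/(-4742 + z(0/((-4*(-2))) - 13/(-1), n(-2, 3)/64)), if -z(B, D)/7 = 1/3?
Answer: -3/14233 ≈ -0.00021078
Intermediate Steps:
n(J, w) = 7/9 - J/9 - w/9 (n(J, w) = 5/9 - ((-2 + J) + w)/9 = 5/9 - (-2 + J + w)/9 = 5/9 + (2/9 - J/9 - w/9) = 7/9 - J/9 - w/9)
z(B, D) = -7/3
1/(-4742 + z(0/((-4*(-2))) - 13/(-1), n(-2, 3)/64)) = 1/(-4742 - 7/3) = 1/(-14233/3) = -3/14233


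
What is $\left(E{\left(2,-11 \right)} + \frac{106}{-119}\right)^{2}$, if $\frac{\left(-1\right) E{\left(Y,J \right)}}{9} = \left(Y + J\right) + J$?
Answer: $\frac{454286596}{14161} \approx 32080.0$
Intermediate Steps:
$E{\left(Y,J \right)} = - 18 J - 9 Y$ ($E{\left(Y,J \right)} = - 9 \left(\left(Y + J\right) + J\right) = - 9 \left(\left(J + Y\right) + J\right) = - 9 \left(Y + 2 J\right) = - 18 J - 9 Y$)
$\left(E{\left(2,-11 \right)} + \frac{106}{-119}\right)^{2} = \left(\left(\left(-18\right) \left(-11\right) - 18\right) + \frac{106}{-119}\right)^{2} = \left(\left(198 - 18\right) + 106 \left(- \frac{1}{119}\right)\right)^{2} = \left(180 - \frac{106}{119}\right)^{2} = \left(\frac{21314}{119}\right)^{2} = \frac{454286596}{14161}$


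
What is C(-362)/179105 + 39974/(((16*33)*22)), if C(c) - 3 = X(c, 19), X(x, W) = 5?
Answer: 325438009/94567440 ≈ 3.4413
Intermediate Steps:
C(c) = 8 (C(c) = 3 + 5 = 8)
C(-362)/179105 + 39974/(((16*33)*22)) = 8/179105 + 39974/(((16*33)*22)) = 8*(1/179105) + 39974/((528*22)) = 8/179105 + 39974/11616 = 8/179105 + 39974*(1/11616) = 8/179105 + 1817/528 = 325438009/94567440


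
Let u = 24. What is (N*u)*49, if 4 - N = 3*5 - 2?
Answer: -10584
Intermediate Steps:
N = -9 (N = 4 - (3*5 - 2) = 4 - (15 - 2) = 4 - 1*13 = 4 - 13 = -9)
(N*u)*49 = -9*24*49 = -216*49 = -10584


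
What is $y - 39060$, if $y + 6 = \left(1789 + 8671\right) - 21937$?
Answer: $-50543$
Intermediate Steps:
$y = -11483$ ($y = -6 + \left(\left(1789 + 8671\right) - 21937\right) = -6 + \left(10460 - 21937\right) = -6 - 11477 = -11483$)
$y - 39060 = -11483 - 39060 = -50543$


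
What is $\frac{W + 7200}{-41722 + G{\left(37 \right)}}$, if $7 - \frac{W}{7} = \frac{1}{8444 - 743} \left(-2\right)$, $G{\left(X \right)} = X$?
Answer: $- \frac{55824563}{321016185} \approx -0.1739$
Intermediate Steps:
$W = \frac{377363}{7701}$ ($W = 49 - 7 \frac{1}{8444 - 743} \left(-2\right) = 49 - 7 \cdot \frac{1}{7701} \left(-2\right) = 49 - - \frac{14}{7701} = 49 + \frac{14}{7701} = \frac{377363}{7701} \approx 49.002$)
$\frac{W + 7200}{-41722 + G{\left(37 \right)}} = \frac{\frac{377363}{7701} + 7200}{-41722 + 37} = \frac{55824563}{7701 \left(-41685\right)} = \frac{55824563}{7701} \left(- \frac{1}{41685}\right) = - \frac{55824563}{321016185}$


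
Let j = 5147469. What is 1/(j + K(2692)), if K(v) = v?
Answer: 1/5150161 ≈ 1.9417e-7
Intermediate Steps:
1/(j + K(2692)) = 1/(5147469 + 2692) = 1/5150161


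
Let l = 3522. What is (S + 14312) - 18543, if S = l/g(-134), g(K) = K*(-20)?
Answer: -5667779/1340 ≈ -4229.7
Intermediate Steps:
g(K) = -20*K
S = 1761/1340 (S = 3522/((-20*(-134))) = 3522/2680 = 3522*(1/2680) = 1761/1340 ≈ 1.3142)
(S + 14312) - 18543 = (1761/1340 + 14312) - 18543 = 19179841/1340 - 18543 = -5667779/1340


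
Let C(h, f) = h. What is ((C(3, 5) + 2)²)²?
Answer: 625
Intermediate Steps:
((C(3, 5) + 2)²)² = ((3 + 2)²)² = (5²)² = 25² = 625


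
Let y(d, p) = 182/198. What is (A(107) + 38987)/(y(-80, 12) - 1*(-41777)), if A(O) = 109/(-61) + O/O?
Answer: 235437741/252296854 ≈ 0.93318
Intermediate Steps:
y(d, p) = 91/99 (y(d, p) = 182*(1/198) = 91/99)
A(O) = -48/61 (A(O) = 109*(-1/61) + 1 = -109/61 + 1 = -48/61)
(A(107) + 38987)/(y(-80, 12) - 1*(-41777)) = (-48/61 + 38987)/(91/99 - 1*(-41777)) = 2378159/(61*(91/99 + 41777)) = 2378159/(61*(4136014/99)) = (2378159/61)*(99/4136014) = 235437741/252296854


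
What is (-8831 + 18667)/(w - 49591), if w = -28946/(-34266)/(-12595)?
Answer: -1061255883930/5350624299629 ≈ -0.19834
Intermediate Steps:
w = -14473/215790135 (w = -28946*(-1/34266)*(-1/12595) = (14473/17133)*(-1/12595) = -14473/215790135 ≈ -6.7070e-5)
(-8831 + 18667)/(w - 49591) = (-8831 + 18667)/(-14473/215790135 - 49591) = 9836/(-10701248599258/215790135) = 9836*(-215790135/10701248599258) = -1061255883930/5350624299629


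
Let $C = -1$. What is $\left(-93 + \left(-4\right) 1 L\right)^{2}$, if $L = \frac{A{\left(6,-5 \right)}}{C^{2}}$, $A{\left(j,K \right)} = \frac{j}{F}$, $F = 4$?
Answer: $9801$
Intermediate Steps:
$A{\left(j,K \right)} = \frac{j}{4}$
$L = \frac{3}{2}$ ($L = \frac{\frac{1}{4} \cdot 6}{\left(-1\right)^{2}} = \frac{3}{2 \cdot 1} = \frac{3}{2} \cdot 1 = \frac{3}{2} \approx 1.5$)
$\left(-93 + \left(-4\right) 1 L\right)^{2} = \left(-93 + \left(-4\right) 1 \cdot \frac{3}{2}\right)^{2} = \left(-93 - 6\right)^{2} = \left(-99\right)^{2} = 9801$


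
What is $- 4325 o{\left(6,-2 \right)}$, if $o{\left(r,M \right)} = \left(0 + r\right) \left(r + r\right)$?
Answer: $-311400$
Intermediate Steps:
$o{\left(r,M \right)} = 2 r^{2}$ ($o{\left(r,M \right)} = r 2 r = 2 r^{2}$)
$- 4325 o{\left(6,-2 \right)} = - 4325 \cdot 2 \cdot 6^{2} = - 4325 \cdot 2 \cdot 36 = \left(-4325\right) 72 = -311400$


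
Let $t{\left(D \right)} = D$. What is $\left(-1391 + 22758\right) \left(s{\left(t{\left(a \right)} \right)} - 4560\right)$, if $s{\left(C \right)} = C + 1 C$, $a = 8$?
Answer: $-97091648$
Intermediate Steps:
$s{\left(C \right)} = 2 C$ ($s{\left(C \right)} = C + C = 2 C$)
$\left(-1391 + 22758\right) \left(s{\left(t{\left(a \right)} \right)} - 4560\right) = \left(-1391 + 22758\right) \left(2 \cdot 8 - 4560\right) = 21367 \left(16 - 4560\right) = 21367 \left(-4544\right) = -97091648$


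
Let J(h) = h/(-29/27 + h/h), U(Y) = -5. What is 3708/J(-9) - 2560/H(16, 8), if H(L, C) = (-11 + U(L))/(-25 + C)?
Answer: -72616/27 ≈ -2689.5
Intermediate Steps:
J(h) = -27*h/2 (J(h) = h/(-29*1/27 + 1) = h/(-29/27 + 1) = h/(-2/27) = h*(-27/2) = -27*h/2)
H(L, C) = -16/(-25 + C) (H(L, C) = (-11 - 5)/(-25 + C) = -16/(-25 + C))
3708/J(-9) - 2560/H(16, 8) = 3708/((-27/2*(-9))) - 2560/((-16/(-25 + 8))) = 3708/(243/2) - 2560/((-16/(-17))) = 3708*(2/243) - 2560/((-16*(-1/17))) = 824/27 - 2560/16/17 = 824/27 - 2560*17/16 = 824/27 - 2720 = -72616/27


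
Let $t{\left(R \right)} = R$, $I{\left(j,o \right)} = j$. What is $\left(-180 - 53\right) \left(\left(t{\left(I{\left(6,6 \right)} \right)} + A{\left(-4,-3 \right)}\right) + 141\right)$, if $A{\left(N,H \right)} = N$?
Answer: $-33319$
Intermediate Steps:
$\left(-180 - 53\right) \left(\left(t{\left(I{\left(6,6 \right)} \right)} + A{\left(-4,-3 \right)}\right) + 141\right) = \left(-180 - 53\right) \left(\left(6 - 4\right) + 141\right) = - 233 \left(2 + 141\right) = \left(-233\right) 143 = -33319$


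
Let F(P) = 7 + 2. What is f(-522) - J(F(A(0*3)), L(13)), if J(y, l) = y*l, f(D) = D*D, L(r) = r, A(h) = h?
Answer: 272367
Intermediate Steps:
f(D) = D**2
F(P) = 9
J(y, l) = l*y
f(-522) - J(F(A(0*3)), L(13)) = (-522)**2 - 13*9 = 272484 - 1*117 = 272484 - 117 = 272367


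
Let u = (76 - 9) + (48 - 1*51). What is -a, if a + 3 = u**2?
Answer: -4093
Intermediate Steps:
u = 64 (u = 67 + (48 - 51) = 67 - 3 = 64)
a = 4093 (a = -3 + 64**2 = -3 + 4096 = 4093)
-a = -1*4093 = -4093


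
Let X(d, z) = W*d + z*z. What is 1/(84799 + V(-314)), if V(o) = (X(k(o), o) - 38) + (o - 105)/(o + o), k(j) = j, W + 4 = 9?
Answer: 628/114162655 ≈ 5.5009e-6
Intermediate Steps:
W = 5 (W = -4 + 9 = 5)
X(d, z) = z² + 5*d (X(d, z) = 5*d + z*z = 5*d + z² = z² + 5*d)
V(o) = -38 + o² + 5*o + (-105 + o)/(2*o) (V(o) = ((o² + 5*o) - 38) + (o - 105)/(o + o) = (-38 + o² + 5*o) + (-105 + o)/((2*o)) = (-38 + o² + 5*o) + (-105 + o)*(1/(2*o)) = (-38 + o² + 5*o) + (-105 + o)/(2*o) = -38 + o² + 5*o + (-105 + o)/(2*o))
1/(84799 + V(-314)) = 1/(84799 + (-75/2 + (-314)² + 5*(-314) - 105/2/(-314))) = 1/(84799 + (-75/2 + 98596 - 1570 - 105/2*(-1/314))) = 1/(84799 + (-75/2 + 98596 - 1570 + 105/628)) = 1/(84799 + 60908883/628) = 1/(114162655/628) = 628/114162655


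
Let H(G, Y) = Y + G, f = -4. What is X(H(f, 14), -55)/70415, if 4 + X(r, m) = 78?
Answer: 74/70415 ≈ 0.0010509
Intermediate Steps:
H(G, Y) = G + Y
X(r, m) = 74 (X(r, m) = -4 + 78 = 74)
X(H(f, 14), -55)/70415 = 74/70415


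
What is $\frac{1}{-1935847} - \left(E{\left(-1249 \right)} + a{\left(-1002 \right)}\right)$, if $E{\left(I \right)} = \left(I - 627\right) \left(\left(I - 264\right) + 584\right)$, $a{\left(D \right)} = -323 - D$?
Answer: $- \frac{3375116335102}{1935847} \approx -1.7435 \cdot 10^{6}$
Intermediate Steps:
$E{\left(I \right)} = \left(-627 + I\right) \left(320 + I\right)$ ($E{\left(I \right)} = \left(-627 + I\right) \left(\left(-264 + I\right) + 584\right) = \left(-627 + I\right) \left(320 + I\right)$)
$\frac{1}{-1935847} - \left(E{\left(-1249 \right)} + a{\left(-1002 \right)}\right) = \frac{1}{-1935847} - \left(\left(-200640 + \left(-1249\right)^{2} - -383443\right) - -679\right) = - \frac{1}{1935847} - \left(\left(-200640 + 1560001 + 383443\right) + \left(-323 + 1002\right)\right) = - \frac{1}{1935847} - \left(1742804 + 679\right) = - \frac{1}{1935847} - 1743483 = - \frac{3375116335102}{1935847}$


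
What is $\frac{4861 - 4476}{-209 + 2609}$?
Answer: $\frac{77}{480} \approx 0.16042$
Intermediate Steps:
$\frac{4861 - 4476}{-209 + 2609} = \frac{385}{2400} = 385 \cdot \frac{1}{2400} = \frac{77}{480}$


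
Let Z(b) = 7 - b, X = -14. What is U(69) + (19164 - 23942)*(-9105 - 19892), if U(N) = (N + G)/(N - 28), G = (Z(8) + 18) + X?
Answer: 5680454378/41 ≈ 1.3855e+8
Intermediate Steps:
G = 3 (G = ((7 - 1*8) + 18) - 14 = ((7 - 8) + 18) - 14 = (-1 + 18) - 14 = 17 - 14 = 3)
U(N) = (3 + N)/(-28 + N) (U(N) = (N + 3)/(N - 28) = (3 + N)/(-28 + N))
U(69) + (19164 - 23942)*(-9105 - 19892) = (3 + 69)/(-28 + 69) + (19164 - 23942)*(-9105 - 19892) = 72/41 - 4778*(-28997) = (1/41)*72 + 138547666 = 72/41 + 138547666 = 5680454378/41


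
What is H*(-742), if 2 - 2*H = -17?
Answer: -7049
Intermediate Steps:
H = 19/2 (H = 1 - ½*(-17) = 1 + 17/2 = 19/2 ≈ 9.5000)
H*(-742) = (19/2)*(-742) = -7049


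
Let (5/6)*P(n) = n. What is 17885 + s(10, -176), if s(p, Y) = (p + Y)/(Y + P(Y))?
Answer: 17313095/968 ≈ 17885.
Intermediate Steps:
P(n) = 6*n/5
s(p, Y) = 5*(Y + p)/(11*Y) (s(p, Y) = (p + Y)/(Y + 6*Y/5) = (Y + p)/((11*Y/5)) = (Y + p)*(5/(11*Y)) = 5*(Y + p)/(11*Y))
17885 + s(10, -176) = 17885 + (5/11)*(-176 + 10)/(-176) = 17885 + (5/11)*(-1/176)*(-166) = 17885 + 415/968 = 17313095/968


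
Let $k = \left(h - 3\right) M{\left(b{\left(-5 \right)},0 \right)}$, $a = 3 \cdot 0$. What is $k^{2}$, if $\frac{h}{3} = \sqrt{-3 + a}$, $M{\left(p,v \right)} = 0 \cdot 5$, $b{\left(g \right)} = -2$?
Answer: $0$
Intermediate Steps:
$M{\left(p,v \right)} = 0$
$a = 0$
$h = 3 i \sqrt{3}$ ($h = 3 \sqrt{-3 + 0} = 3 \sqrt{-3} = 3 i \sqrt{3} \approx 5.1962 i$)
$k = 0$ ($k = \left(3 i \sqrt{3} - 3\right) 0 = \left(-3 + 3 i \sqrt{3}\right) 0 = 0$)
$k^{2} = 0^{2} = 0$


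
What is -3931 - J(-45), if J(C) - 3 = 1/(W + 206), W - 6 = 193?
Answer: -1593271/405 ≈ -3934.0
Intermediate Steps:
W = 199 (W = 6 + 193 = 199)
J(C) = 1216/405 (J(C) = 3 + 1/(199 + 206) = 3 + 1/405 = 1216/405)
-3931 - J(-45) = -3931 - 1*1216/405 = -3931 - 1216/405 = -1593271/405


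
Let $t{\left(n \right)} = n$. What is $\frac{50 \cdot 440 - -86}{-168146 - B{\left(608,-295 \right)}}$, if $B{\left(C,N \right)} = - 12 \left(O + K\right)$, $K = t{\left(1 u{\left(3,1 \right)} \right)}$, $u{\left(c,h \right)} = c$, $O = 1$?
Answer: $- \frac{11043}{84049} \approx -0.13139$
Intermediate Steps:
$K = 3$ ($K = 1 \cdot 3 = 3$)
$B{\left(C,N \right)} = -48$ ($B{\left(C,N \right)} = - 12 \left(1 + 3\right) = \left(-12\right) 4 = -48$)
$\frac{50 \cdot 440 - -86}{-168146 - B{\left(608,-295 \right)}} = \frac{50 \cdot 440 - -86}{-168146 - -48} = \frac{22000 + 86}{-168146 + 48} = \frac{22086}{-168098} = 22086 \left(- \frac{1}{168098}\right) = - \frac{11043}{84049}$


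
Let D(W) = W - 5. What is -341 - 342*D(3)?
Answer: 343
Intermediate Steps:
D(W) = -5 + W
-341 - 342*D(3) = -341 - 342*(-5 + 3) = -341 - 342*(-2) = -341 + 684 = 343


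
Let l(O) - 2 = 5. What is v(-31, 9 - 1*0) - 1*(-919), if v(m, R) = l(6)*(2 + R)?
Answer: 996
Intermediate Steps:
l(O) = 7 (l(O) = 2 + 5 = 7)
v(m, R) = 14 + 7*R (v(m, R) = 7*(2 + R) = 14 + 7*R)
v(-31, 9 - 1*0) - 1*(-919) = (14 + 7*(9 - 1*0)) - 1*(-919) = (14 + 7*(9 + 0)) + 919 = (14 + 7*9) + 919 = (14 + 63) + 919 = 77 + 919 = 996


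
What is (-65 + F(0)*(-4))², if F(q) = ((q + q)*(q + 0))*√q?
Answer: 4225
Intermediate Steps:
F(q) = 2*q^(5/2) (F(q) = ((2*q)*q)*√q = (2*q²)*√q = 2*q^(5/2))
(-65 + F(0)*(-4))² = (-65 + (2*0^(5/2))*(-4))² = (-65 + (2*0)*(-4))² = (-65 + 0*(-4))² = (-65 + 0)² = (-65)² = 4225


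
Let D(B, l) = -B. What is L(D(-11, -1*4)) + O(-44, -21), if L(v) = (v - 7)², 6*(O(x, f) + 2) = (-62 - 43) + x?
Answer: -65/6 ≈ -10.833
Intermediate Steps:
O(x, f) = -39/2 + x/6 (O(x, f) = -2 + ((-62 - 43) + x)/6 = -2 + (-105 + x)/6 = -2 + (-35/2 + x/6) = -39/2 + x/6)
L(v) = (-7 + v)²
L(D(-11, -1*4)) + O(-44, -21) = (-7 - 1*(-11))² + (-39/2 + (⅙)*(-44)) = (-7 + 11)² + (-39/2 - 22/3) = 4² - 161/6 = 16 - 161/6 = -65/6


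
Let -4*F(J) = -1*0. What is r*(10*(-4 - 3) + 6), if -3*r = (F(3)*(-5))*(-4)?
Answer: 0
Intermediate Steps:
F(J) = 0 (F(J) = -(-1)*0/4 = -¼*0 = 0)
r = 0 (r = -0*(-5)*(-4)/3 = -0*(-4) = -⅓*0 = 0)
r*(10*(-4 - 3) + 6) = 0*(10*(-4 - 3) + 6) = 0*(10*(-7) + 6) = 0*(-70 + 6) = 0*(-64) = 0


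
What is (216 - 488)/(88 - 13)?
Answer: -272/75 ≈ -3.6267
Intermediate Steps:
(216 - 488)/(88 - 13) = -272/75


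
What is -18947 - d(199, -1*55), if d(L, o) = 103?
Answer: -19050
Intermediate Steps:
-18947 - d(199, -1*55) = -18947 - 1*103 = -18947 - 103 = -19050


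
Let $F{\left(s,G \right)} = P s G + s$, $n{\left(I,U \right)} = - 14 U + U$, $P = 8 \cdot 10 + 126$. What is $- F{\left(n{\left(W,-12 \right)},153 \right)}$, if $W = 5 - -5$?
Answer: $-4916964$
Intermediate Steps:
$W = 10$ ($W = 5 + 5 = 10$)
$P = 206$ ($P = 80 + 126 = 206$)
$n{\left(I,U \right)} = - 13 U$
$F{\left(s,G \right)} = s + 206 G s$ ($F{\left(s,G \right)} = 206 s G + s = 206 G s + s = s + 206 G s$)
$- F{\left(n{\left(W,-12 \right)},153 \right)} = - \left(-13\right) \left(-12\right) \left(1 + 206 \cdot 153\right) = - 156 \left(1 + 31518\right) = - 156 \cdot 31519 = \left(-1\right) 4916964 = -4916964$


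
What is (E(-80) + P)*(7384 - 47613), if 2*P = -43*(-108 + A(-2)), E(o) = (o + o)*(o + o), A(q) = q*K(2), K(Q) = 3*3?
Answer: -1138842761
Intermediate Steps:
K(Q) = 9
A(q) = 9*q (A(q) = q*9 = 9*q)
E(o) = 4*o**2 (E(o) = (2*o)*(2*o) = 4*o**2)
P = 2709 (P = (-43*(-108 + 9*(-2)))/2 = (-43*(-108 - 18))/2 = (-43*(-126))/2 = (1/2)*5418 = 2709)
(E(-80) + P)*(7384 - 47613) = (4*(-80)**2 + 2709)*(7384 - 47613) = (4*6400 + 2709)*(-40229) = (25600 + 2709)*(-40229) = 28309*(-40229) = -1138842761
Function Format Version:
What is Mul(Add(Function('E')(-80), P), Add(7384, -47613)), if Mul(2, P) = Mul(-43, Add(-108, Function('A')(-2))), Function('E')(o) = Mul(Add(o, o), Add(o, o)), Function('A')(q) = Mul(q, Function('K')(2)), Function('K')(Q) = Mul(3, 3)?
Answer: -1138842761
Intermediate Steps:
Function('K')(Q) = 9
Function('A')(q) = Mul(9, q) (Function('A')(q) = Mul(q, 9) = Mul(9, q))
Function('E')(o) = Mul(4, Pow(o, 2)) (Function('E')(o) = Mul(Mul(2, o), Mul(2, o)) = Mul(4, Pow(o, 2)))
P = 2709 (P = Mul(Rational(1, 2), Mul(-43, Add(-108, Mul(9, -2)))) = Mul(Rational(1, 2), Mul(-43, Add(-108, -18))) = Mul(Rational(1, 2), Mul(-43, -126)) = Mul(Rational(1, 2), 5418) = 2709)
Mul(Add(Function('E')(-80), P), Add(7384, -47613)) = Mul(Add(Mul(4, Pow(-80, 2)), 2709), Add(7384, -47613)) = Mul(Add(Mul(4, 6400), 2709), -40229) = Mul(Add(25600, 2709), -40229) = Mul(28309, -40229) = -1138842761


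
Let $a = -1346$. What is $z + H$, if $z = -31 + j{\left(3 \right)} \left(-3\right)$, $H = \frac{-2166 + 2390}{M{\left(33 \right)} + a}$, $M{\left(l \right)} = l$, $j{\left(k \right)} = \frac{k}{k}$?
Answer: $- \frac{44866}{1313} \approx -34.171$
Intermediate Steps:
$j{\left(k \right)} = 1$
$H = - \frac{224}{1313}$ ($H = \frac{-2166 + 2390}{33 - 1346} = \frac{224}{-1313} = 224 \left(- \frac{1}{1313}\right) = - \frac{224}{1313} \approx -0.1706$)
$z = -34$ ($z = -31 + 1 \left(-3\right) = -31 - 3 = -34$)
$z + H = -34 - \frac{224}{1313} = - \frac{44866}{1313}$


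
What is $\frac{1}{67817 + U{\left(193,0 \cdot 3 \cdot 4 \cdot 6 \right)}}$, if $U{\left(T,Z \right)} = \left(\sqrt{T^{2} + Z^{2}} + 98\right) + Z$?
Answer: $\frac{1}{68108} \approx 1.4683 \cdot 10^{-5}$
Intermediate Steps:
$U{\left(T,Z \right)} = 98 + Z + \sqrt{T^{2} + Z^{2}}$ ($U{\left(T,Z \right)} = \left(98 + \sqrt{T^{2} + Z^{2}}\right) + Z = 98 + Z + \sqrt{T^{2} + Z^{2}}$)
$\frac{1}{67817 + U{\left(193,0 \cdot 3 \cdot 4 \cdot 6 \right)}} = \frac{1}{67817 + \left(98 + 0 \cdot 3 \cdot 4 \cdot 6 + \sqrt{193^{2} + \left(0 \cdot 3 \cdot 4 \cdot 6\right)^{2}}\right)} = \frac{1}{67817 + \left(98 + 0 \cdot 4 \cdot 6 + \sqrt{37249 + \left(0 \cdot 4 \cdot 6\right)^{2}}\right)} = \frac{1}{67817 + \left(98 + 0 \cdot 6 + \sqrt{37249 + \left(0 \cdot 6\right)^{2}}\right)} = \frac{1}{67817 + \left(98 + 0 + \sqrt{37249 + 0^{2}}\right)} = \frac{1}{67817 + \left(98 + 0 + \sqrt{37249 + 0}\right)} = \frac{1}{67817 + \left(98 + 0 + \sqrt{37249}\right)} = \frac{1}{67817 + \left(98 + 0 + 193\right)} = \frac{1}{67817 + 291} = \frac{1}{68108}$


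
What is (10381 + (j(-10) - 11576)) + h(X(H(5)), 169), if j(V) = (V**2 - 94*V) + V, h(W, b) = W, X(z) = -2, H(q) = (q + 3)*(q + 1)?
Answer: -167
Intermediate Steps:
H(q) = (1 + q)*(3 + q) (H(q) = (3 + q)*(1 + q) = (1 + q)*(3 + q))
j(V) = V**2 - 93*V
(10381 + (j(-10) - 11576)) + h(X(H(5)), 169) = (10381 + (-10*(-93 - 10) - 11576)) - 2 = (10381 + (-10*(-103) - 11576)) - 2 = (10381 + (1030 - 11576)) - 2 = (10381 - 10546) - 2 = -165 - 2 = -167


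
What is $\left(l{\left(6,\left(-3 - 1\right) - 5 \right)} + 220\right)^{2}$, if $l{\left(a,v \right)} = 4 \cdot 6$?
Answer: $59536$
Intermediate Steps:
$l{\left(a,v \right)} = 24$
$\left(l{\left(6,\left(-3 - 1\right) - 5 \right)} + 220\right)^{2} = \left(24 + 220\right)^{2} = 244^{2} = 59536$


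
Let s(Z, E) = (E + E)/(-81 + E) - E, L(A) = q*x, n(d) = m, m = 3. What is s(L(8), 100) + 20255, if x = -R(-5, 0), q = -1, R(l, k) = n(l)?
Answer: 383145/19 ≈ 20166.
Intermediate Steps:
n(d) = 3
R(l, k) = 3
x = -3 (x = -1*3 = -3)
L(A) = 3 (L(A) = -1*(-3) = 3)
s(Z, E) = -E + 2*E/(-81 + E) (s(Z, E) = (2*E)/(-81 + E) - E = 2*E/(-81 + E) - E = -E + 2*E/(-81 + E))
s(L(8), 100) + 20255 = 100*(83 - 1*100)/(-81 + 100) + 20255 = 100*(83 - 100)/19 + 20255 = 100*(1/19)*(-17) + 20255 = -1700/19 + 20255 = 383145/19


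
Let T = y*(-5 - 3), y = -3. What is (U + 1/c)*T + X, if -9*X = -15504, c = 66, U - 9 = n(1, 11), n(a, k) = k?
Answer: 72700/33 ≈ 2203.0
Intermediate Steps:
U = 20 (U = 9 + 11 = 20)
X = 5168/3 (X = -⅑*(-15504) = 5168/3 ≈ 1722.7)
T = 24 (T = -3*(-5 - 3) = -3*(-8) = 24)
(U + 1/c)*T + X = (20 + 1/66)*24 + 5168/3 = (1321/66)*24 + 5168/3 = 5284/11 + 5168/3 = 72700/33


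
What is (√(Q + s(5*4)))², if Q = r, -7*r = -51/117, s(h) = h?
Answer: 5477/273 ≈ 20.062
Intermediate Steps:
r = 17/273 (r = -(-51)/(7*117) = -⅐*(-17/39) = 17/273 ≈ 0.062271)
Q = 17/273 ≈ 0.062271
(√(Q + s(5*4)))² = (√(17/273 + 5*4))² = (√(17/273 + 20))² = (√(5477/273))² = (√1495221/273)² = 5477/273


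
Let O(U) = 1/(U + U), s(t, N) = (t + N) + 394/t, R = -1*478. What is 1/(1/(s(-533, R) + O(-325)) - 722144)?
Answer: -26962891/19471089984954 ≈ -1.3848e-6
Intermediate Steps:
R = -478
s(t, N) = N + t + 394/t (s(t, N) = (N + t) + 394/t = N + t + 394/t)
O(U) = 1/(2*U)
1/(1/(s(-533, R) + O(-325)) - 722144) = 1/(1/((-478 - 533 + 394/(-533)) + (½)/(-325)) - 722144) = 1/(1/((-478 - 533 + 394*(-1/533)) + (½)*(-1/325)) - 722144) = 1/(1/((-478 - 533 - 394/533) - 1/650) - 722144) = 1/(1/(-539257/533 - 1/650) - 722144) = 1/(1/(-26962891/26650) - 722144) = 1/(-26650/26962891 - 722144) = 1/(-19471089984954/26962891) = -26962891/19471089984954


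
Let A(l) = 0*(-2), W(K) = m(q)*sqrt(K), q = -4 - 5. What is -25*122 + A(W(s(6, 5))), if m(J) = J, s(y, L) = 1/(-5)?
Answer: -3050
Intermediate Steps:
s(y, L) = -1/5 (s(y, L) = 1*(-1/5) = -1/5)
q = -9
W(K) = -9*sqrt(K)
A(l) = 0
-25*122 + A(W(s(6, 5))) = -25*122 + 0 = -3050 + 0 = -3050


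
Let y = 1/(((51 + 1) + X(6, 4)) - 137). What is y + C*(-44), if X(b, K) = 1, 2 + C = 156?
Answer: -569185/84 ≈ -6776.0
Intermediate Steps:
C = 154 (C = -2 + 156 = 154)
y = -1/84 (y = 1/(((51 + 1) + 1) - 137) = 1/((52 + 1) - 137) = 1/(53 - 137) = 1/(-84) = -1/84 ≈ -0.011905)
y + C*(-44) = -1/84 + 154*(-44) = -1/84 - 6776 = -569185/84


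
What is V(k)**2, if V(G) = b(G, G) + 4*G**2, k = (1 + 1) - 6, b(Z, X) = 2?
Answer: 4356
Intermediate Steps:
k = -4 (k = 2 - 6 = -4)
V(G) = 2 + 4*G**2
V(k)**2 = (2 + 4*(-4)**2)**2 = (2 + 4*16)**2 = (2 + 64)**2 = 66**2 = 4356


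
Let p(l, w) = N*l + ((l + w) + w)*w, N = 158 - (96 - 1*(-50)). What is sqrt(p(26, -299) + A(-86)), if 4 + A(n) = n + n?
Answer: 2*sqrt(42791) ≈ 413.72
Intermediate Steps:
N = 12 (N = 158 - (96 + 50) = 158 - 1*146 = 158 - 146 = 12)
A(n) = -4 + 2*n (A(n) = -4 + (n + n) = -4 + 2*n)
p(l, w) = 12*l + w*(l + 2*w) (p(l, w) = 12*l + ((l + w) + w)*w = 12*l + (l + 2*w)*w = 12*l + w*(l + 2*w))
sqrt(p(26, -299) + A(-86)) = sqrt((2*(-299)**2 + 12*26 + 26*(-299)) + (-4 + 2*(-86))) = sqrt((2*89401 + 312 - 7774) + (-4 - 172)) = sqrt((178802 + 312 - 7774) - 176) = sqrt(171340 - 176) = sqrt(171164) = 2*sqrt(42791)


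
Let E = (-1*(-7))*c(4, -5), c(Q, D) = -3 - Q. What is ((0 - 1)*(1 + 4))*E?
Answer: 245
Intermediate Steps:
E = -49 (E = (-1*(-7))*(-3 - 1*4) = 7*(-3 - 4) = 7*(-7) = -49)
((0 - 1)*(1 + 4))*E = ((0 - 1)*(1 + 4))*(-49) = -1*5*(-49) = -5*(-49) = 245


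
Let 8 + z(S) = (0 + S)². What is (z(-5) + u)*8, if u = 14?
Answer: 248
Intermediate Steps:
z(S) = -8 + S² (z(S) = -8 + (0 + S)² = -8 + S²)
(z(-5) + u)*8 = ((-8 + (-5)²) + 14)*8 = ((-8 + 25) + 14)*8 = (17 + 14)*8 = 31*8 = 248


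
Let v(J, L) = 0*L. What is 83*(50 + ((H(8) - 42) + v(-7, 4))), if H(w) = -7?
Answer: 83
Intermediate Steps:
v(J, L) = 0
83*(50 + ((H(8) - 42) + v(-7, 4))) = 83*(50 + ((-7 - 42) + 0)) = 83*(50 + (-49 + 0)) = 83*(50 - 49) = 83*1 = 83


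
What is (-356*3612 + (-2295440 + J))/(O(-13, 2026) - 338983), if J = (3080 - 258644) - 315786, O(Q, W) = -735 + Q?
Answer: 4152662/339731 ≈ 12.223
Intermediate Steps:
J = -571350 (J = -255564 - 315786 = -571350)
(-356*3612 + (-2295440 + J))/(O(-13, 2026) - 338983) = (-356*3612 + (-2295440 - 571350))/((-735 - 13) - 338983) = (-1285872 - 2866790)/(-748 - 338983) = -4152662/(-339731) = -4152662*(-1/339731) = 4152662/339731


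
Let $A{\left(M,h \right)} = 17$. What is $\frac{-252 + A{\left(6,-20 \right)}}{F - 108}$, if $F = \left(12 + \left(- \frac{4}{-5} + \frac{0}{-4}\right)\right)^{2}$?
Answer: $- \frac{5875}{1396} \approx -4.2085$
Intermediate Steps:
$F = \frac{4096}{25}$ ($F = \left(12 + \left(\left(-4\right) \left(- \frac{1}{5}\right) + 0 \left(- \frac{1}{4}\right)\right)\right)^{2} = \left(12 + \left(\frac{4}{5} + 0\right)\right)^{2} = \left(12 + \frac{4}{5}\right)^{2} = \left(\frac{64}{5}\right)^{2} = \frac{4096}{25} \approx 163.84$)
$\frac{-252 + A{\left(6,-20 \right)}}{F - 108} = \frac{-252 + 17}{\frac{4096}{25} - 108} = - \frac{235}{\frac{1396}{25}} = \left(-235\right) \frac{25}{1396} = - \frac{5875}{1396}$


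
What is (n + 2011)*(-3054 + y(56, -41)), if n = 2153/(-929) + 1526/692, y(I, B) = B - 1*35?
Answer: -1011565392595/160717 ≈ -6.2941e+6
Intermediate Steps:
y(I, B) = -35 + B (y(I, B) = B - 35 = -35 + B)
n = -36111/321434 (n = 2153*(-1/929) + 1526*(1/692) = -2153/929 + 763/346 = -36111/321434 ≈ -0.11234)
(n + 2011)*(-3054 + y(56, -41)) = (-36111/321434 + 2011)*(-3054 + (-35 - 41)) = 646367663*(-3054 - 76)/321434 = (646367663/321434)*(-3130) = -1011565392595/160717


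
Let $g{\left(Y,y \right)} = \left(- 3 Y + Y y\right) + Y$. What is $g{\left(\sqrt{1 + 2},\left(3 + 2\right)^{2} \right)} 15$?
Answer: $345 \sqrt{3} \approx 597.56$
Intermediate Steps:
$g{\left(Y,y \right)} = - 2 Y + Y y$
$g{\left(\sqrt{1 + 2},\left(3 + 2\right)^{2} \right)} 15 = \sqrt{1 + 2} \left(-2 + \left(3 + 2\right)^{2}\right) 15 = \sqrt{3} \left(-2 + 5^{2}\right) 15 = \sqrt{3} \left(-2 + 25\right) 15 = \sqrt{3} \cdot 23 \cdot 15 = 23 \sqrt{3} \cdot 15 = 345 \sqrt{3}$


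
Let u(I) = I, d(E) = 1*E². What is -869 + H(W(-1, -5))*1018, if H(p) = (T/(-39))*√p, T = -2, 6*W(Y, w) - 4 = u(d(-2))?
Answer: -869 + 4072*√3/117 ≈ -808.72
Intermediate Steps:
d(E) = E²
W(Y, w) = 4/3 (W(Y, w) = ⅔ + (⅙)*(-2)² = ⅔ + (⅙)*4 = ⅔ + ⅔ = 4/3)
H(p) = 2*√p/39 (H(p) = (-2/(-39))*√p = (-2*(-1/39))*√p = 2*√p/39)
-869 + H(W(-1, -5))*1018 = -869 + (2*√(4/3)/39)*1018 = -869 + (2*(2*√3/3)/39)*1018 = -869 + (4*√3/117)*1018 = -869 + 4072*√3/117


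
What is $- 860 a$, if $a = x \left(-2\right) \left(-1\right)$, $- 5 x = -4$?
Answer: $-1376$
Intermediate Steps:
$x = \frac{4}{5}$ ($x = \left(- \frac{1}{5}\right) \left(-4\right) = \frac{4}{5} \approx 0.8$)
$a = \frac{8}{5}$ ($a = \frac{4}{5} \left(-2\right) \left(-1\right) = \left(- \frac{8}{5}\right) \left(-1\right) = \frac{8}{5} \approx 1.6$)
$- 860 a = \left(-860\right) \frac{8}{5} = -1376$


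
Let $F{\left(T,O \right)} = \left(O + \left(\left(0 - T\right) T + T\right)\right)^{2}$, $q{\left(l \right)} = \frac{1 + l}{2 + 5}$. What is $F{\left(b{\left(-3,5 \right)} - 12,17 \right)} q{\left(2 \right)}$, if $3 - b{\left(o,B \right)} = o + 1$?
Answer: $\frac{4563}{7} \approx 651.86$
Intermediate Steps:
$b{\left(o,B \right)} = 2 - o$ ($b{\left(o,B \right)} = 3 - \left(o + 1\right) = 3 - \left(1 + o\right) = 2 - o$)
$q{\left(l \right)} = \frac{1}{7} + \frac{l}{7}$ ($q{\left(l \right)} = \frac{1 + l}{7} = \left(1 + l\right) \frac{1}{7} = \frac{1}{7} + \frac{l}{7}$)
$F{\left(T,O \right)} = \left(O + T - T^{2}\right)^{2}$ ($F{\left(T,O \right)} = \left(O + \left(- T T + T\right)\right)^{2} = \left(O - \left(T^{2} - T\right)\right)^{2} = \left(O + T - T^{2}\right)^{2}$)
$F{\left(b{\left(-3,5 \right)} - 12,17 \right)} q{\left(2 \right)} = \left(17 + \left(\left(2 - -3\right) - 12\right) - \left(\left(2 - -3\right) - 12\right)^{2}\right)^{2} \left(\frac{1}{7} + \frac{1}{7} \cdot 2\right) = \left(17 + \left(\left(2 + 3\right) - 12\right) - \left(\left(2 + 3\right) - 12\right)^{2}\right)^{2} \left(\frac{1}{7} + \frac{2}{7}\right) = \left(17 + \left(5 - 12\right) - \left(5 - 12\right)^{2}\right)^{2} \cdot \frac{3}{7} = \left(17 - 7 - \left(-7\right)^{2}\right)^{2} \cdot \frac{3}{7} = \left(17 - 7 - 49\right)^{2} \cdot \frac{3}{7} = \left(-39\right)^{2} \cdot \frac{3}{7} = 1521 \cdot \frac{3}{7} = \frac{4563}{7}$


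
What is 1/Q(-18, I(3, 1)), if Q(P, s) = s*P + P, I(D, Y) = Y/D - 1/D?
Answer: -1/18 ≈ -0.055556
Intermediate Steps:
I(D, Y) = -1/D + Y/D
Q(P, s) = P + P*s (Q(P, s) = P*s + P = P + P*s)
1/Q(-18, I(3, 1)) = 1/(-18*(1 + (-1 + 1)/3)) = 1/(-18*(1 + (1/3)*0)) = 1/(-18*(1 + 0)) = 1/(-18*1) = 1/(-18) = -1/18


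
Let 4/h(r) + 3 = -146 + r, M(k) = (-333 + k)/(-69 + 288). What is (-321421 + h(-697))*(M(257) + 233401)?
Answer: -6949615917776155/92637 ≈ -7.5020e+10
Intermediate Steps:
M(k) = -111/73 + k/219 (M(k) = (-333 + k)/219 = (-333 + k)*(1/219) = -111/73 + k/219)
h(r) = 4/(-149 + r) (h(r) = 4/(-3 + (-146 + r)) = 4/(-149 + r))
(-321421 + h(-697))*(M(257) + 233401) = (-321421 + 4/(-149 - 697))*((-111/73 + (1/219)*257) + 233401) = (-321421 + 4/(-846))*((-111/73 + 257/219) + 233401) = (-321421 + 4*(-1/846))*(-76/219 + 233401) = (-321421 - 2/423)*(51114743/219) = -135961085/423*51114743/219 = -6949615917776155/92637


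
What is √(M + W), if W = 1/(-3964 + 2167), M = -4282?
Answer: I*√13827474735/1797 ≈ 65.437*I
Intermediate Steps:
W = -1/1797 (W = 1/(-1797) = -1/1797 ≈ -0.00055648)
√(M + W) = √(-4282 - 1/1797) = √(-7694755/1797) = I*√13827474735/1797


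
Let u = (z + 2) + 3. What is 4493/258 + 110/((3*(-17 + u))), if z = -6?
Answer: 35707/2322 ≈ 15.378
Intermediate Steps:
u = -1 (u = (-6 + 2) + 3 = -4 + 3 = -1)
4493/258 + 110/((3*(-17 + u))) = 4493/258 + 110/((3*(-17 - 1))) = 4493*(1/258) + 110/((3*(-18))) = 4493/258 + 110/(-54) = 4493/258 + 110*(-1/54) = 4493/258 - 55/27 = 35707/2322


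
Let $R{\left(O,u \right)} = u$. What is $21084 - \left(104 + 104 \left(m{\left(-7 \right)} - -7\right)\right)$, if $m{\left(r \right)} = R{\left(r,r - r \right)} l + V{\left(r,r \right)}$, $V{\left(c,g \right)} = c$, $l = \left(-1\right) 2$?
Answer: $20980$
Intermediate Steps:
$l = -2$
$m{\left(r \right)} = r$ ($m{\left(r \right)} = \left(r - r\right) \left(-2\right) + r = 0 \left(-2\right) + r = 0 + r = r$)
$21084 - \left(104 + 104 \left(m{\left(-7 \right)} - -7\right)\right) = 21084 - \left(104 + 104 \left(-7 - -7\right)\right) = 21084 - \left(104 + 104 \left(-7 + 7\right)\right) = 21084 - \left(104 + 104 \cdot 0\right) = 21084 - \left(104 + 0\right) = 21084 - 104 = 20980$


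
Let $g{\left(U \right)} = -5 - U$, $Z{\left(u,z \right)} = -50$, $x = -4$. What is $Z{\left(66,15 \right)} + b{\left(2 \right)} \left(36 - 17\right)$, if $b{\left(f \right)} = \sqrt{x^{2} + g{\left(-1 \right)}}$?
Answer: $-50 + 38 \sqrt{3} \approx 15.818$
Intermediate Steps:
$b{\left(f \right)} = 2 \sqrt{3}$ ($b{\left(f \right)} = \sqrt{\left(-4\right)^{2} - 4} = \sqrt{16 + \left(-5 + 1\right)} = \sqrt{16 - 4} = \sqrt{12} = 2 \sqrt{3}$)
$Z{\left(66,15 \right)} + b{\left(2 \right)} \left(36 - 17\right) = -50 + 2 \sqrt{3} \left(36 - 17\right) = -50 + 2 \sqrt{3} \cdot 19 = -50 + 38 \sqrt{3}$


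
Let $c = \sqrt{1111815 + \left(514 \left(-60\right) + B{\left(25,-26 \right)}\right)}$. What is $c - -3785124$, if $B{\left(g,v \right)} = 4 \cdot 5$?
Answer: $3785124 + \sqrt{1080995} \approx 3.7862 \cdot 10^{6}$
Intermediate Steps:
$B{\left(g,v \right)} = 20$
$c = \sqrt{1080995}$ ($c = \sqrt{1111815 + \left(514 \left(-60\right) + 20\right)} = \sqrt{1111815 + \left(-30840 + 20\right)} = \sqrt{1111815 - 30820} = \sqrt{1080995} \approx 1039.7$)
$c - -3785124 = \sqrt{1080995} - -3785124 = \sqrt{1080995} + 3785124 = 3785124 + \sqrt{1080995}$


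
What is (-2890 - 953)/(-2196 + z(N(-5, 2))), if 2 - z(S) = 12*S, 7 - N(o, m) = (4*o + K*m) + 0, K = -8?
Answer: 3843/2710 ≈ 1.4181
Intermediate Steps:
N(o, m) = 7 - 4*o + 8*m (N(o, m) = 7 - ((4*o - 8*m) + 0) = 7 - ((-8*m + 4*o) + 0) = 7 - (-8*m + 4*o) = 7 + (-4*o + 8*m) = 7 - 4*o + 8*m)
z(S) = 2 - 12*S
(-2890 - 953)/(-2196 + z(N(-5, 2))) = (-2890 - 953)/(-2196 + (2 - 12*(7 - 4*(-5) + 8*2))) = -3843/(-2196 + (2 - 12*(7 + 20 + 16))) = -3843/(-2196 + (2 - 12*43)) = -3843/(-2196 + (2 - 516)) = -3843/(-2196 - 514) = -3843/(-2710) = -3843*(-1/2710) = 3843/2710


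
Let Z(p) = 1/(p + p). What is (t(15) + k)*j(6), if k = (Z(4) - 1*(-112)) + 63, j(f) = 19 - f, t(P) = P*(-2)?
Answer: 15093/8 ≈ 1886.6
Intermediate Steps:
Z(p) = 1/(2*p)
t(P) = -2*P
k = 1401/8 (k = ((½)/4 - 1*(-112)) + 63 = ((½)*(¼) + 112) + 63 = (⅛ + 112) + 63 = 897/8 + 63 = 1401/8 ≈ 175.13)
(t(15) + k)*j(6) = (-2*15 + 1401/8)*(19 - 1*6) = (-30 + 1401/8)*(19 - 6) = (1161/8)*13 = 15093/8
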